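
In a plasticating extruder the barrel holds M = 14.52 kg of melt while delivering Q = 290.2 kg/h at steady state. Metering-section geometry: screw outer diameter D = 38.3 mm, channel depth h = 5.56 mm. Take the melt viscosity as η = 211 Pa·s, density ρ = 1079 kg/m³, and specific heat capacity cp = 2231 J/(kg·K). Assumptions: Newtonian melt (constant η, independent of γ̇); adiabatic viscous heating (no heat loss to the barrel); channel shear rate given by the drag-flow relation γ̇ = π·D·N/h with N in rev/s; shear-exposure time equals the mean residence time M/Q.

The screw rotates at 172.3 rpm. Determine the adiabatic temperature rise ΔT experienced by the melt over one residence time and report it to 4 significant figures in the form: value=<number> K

value=60.97 K

Throughput in SI: Q_s = 290.2 kg/h ÷ 3600 s/h = 0.0806111 kg/s
t_res = M / Q_s = 14.52 ÷ 0.0806111 = 180.124 s
D = 38.3 mm = 0.0383 m;  h = 5.56 mm = 0.00556 m;  N = 172.3 rpm / 60 = 2.87167 rev/s
γ̇ = π D N / h = (π)(0.0383)(2.87167) / 0.00556 = 62.1452 s⁻¹
ΔT = η·γ̇²·t_res / (ρ·cp) = 211 · (62.1452)² · 180.124 / (1079 · 2231) = 60.9746 K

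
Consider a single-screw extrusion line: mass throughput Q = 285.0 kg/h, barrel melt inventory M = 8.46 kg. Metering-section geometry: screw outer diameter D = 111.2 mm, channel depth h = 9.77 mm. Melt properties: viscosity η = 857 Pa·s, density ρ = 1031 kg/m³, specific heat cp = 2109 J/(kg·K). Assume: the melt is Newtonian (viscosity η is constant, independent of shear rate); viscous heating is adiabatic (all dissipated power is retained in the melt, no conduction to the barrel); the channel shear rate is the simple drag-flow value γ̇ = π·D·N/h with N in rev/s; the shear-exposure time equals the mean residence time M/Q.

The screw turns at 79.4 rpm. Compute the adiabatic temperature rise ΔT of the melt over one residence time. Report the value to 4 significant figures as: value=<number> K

Q_s = Q / 3600 = 285.0 / 3600 = 0.0791667 kg/s
t_res = M / Q_s = 8.46 / 0.0791667 = 106.863 s
D = 111.2 mm = 0.1112 m;  h = 9.77 mm = 0.00977 m;  N = 79.4 rpm / 60 = 1.32333 rev/s
Shear rate: γ̇ = πDN/h = π·0.1112·1.32333/0.00977 = 47.3183 s⁻¹
ΔT = η·γ̇²·t_res / (ρ·cp) = 857 · (47.3183)² · 106.863 / (1031 · 2109) = 94.3045 K

value=94.30 K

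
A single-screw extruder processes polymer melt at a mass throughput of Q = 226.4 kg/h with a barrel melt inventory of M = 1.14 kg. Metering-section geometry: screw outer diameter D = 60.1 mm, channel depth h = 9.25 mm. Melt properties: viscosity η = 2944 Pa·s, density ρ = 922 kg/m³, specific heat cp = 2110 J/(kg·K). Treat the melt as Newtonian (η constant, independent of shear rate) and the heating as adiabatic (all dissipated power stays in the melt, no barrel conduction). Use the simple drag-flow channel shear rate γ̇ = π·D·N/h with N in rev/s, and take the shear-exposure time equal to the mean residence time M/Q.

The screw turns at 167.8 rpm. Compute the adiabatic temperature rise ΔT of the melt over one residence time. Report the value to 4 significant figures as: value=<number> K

value=89.39 K

Throughput in SI: Q_s = 226.4 kg/h ÷ 3600 s/h = 0.0628889 kg/s
t_res = M / Q_s = 1.14 / 0.0628889 = 18.1272 s
D = 60.1 mm = 0.0601 m;  h = 9.25 mm = 0.00925 m;  N = 167.8 rpm / 60 = 2.79667 rev/s
γ̇ = π·D·N / h = π · 0.0601 · 2.79667 / 0.00925 = 57.0852 s⁻¹
Adiabatic rise: ΔT = η γ̇² t_res / (ρ cp) = 2944·(57.0852)²·18.1272 / (922·2110) = 89.3927 K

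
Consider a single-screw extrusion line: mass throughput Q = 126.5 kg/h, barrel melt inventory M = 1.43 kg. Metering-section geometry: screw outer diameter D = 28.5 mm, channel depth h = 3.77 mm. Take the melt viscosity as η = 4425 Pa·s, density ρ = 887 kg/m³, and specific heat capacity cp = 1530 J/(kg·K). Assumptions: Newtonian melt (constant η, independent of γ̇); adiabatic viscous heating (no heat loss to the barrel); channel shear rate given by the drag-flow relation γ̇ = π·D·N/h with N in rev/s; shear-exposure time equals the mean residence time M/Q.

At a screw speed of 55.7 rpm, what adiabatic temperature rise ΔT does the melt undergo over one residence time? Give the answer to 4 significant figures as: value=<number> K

value=64.50 K

Throughput in SI: Q_s = 126.5 kg/h ÷ 3600 s/h = 0.0351389 kg/s
t_res = M / Q_s = 1.43 / 0.0351389 = 40.6957 s
Convert to SI: D = 0.0285 m, h = 0.00377 m, N = 55.7/60 = 0.928333 rev/s
γ̇ = π·D·N / h = π · 0.0285 · 0.928333 / 0.00377 = 22.0474 s⁻¹
ΔT = η·γ̇²·t_res/(ρ·cp) = [4425 × 22.0474² × 40.6957] / [887 × 1530] = 64.5002 K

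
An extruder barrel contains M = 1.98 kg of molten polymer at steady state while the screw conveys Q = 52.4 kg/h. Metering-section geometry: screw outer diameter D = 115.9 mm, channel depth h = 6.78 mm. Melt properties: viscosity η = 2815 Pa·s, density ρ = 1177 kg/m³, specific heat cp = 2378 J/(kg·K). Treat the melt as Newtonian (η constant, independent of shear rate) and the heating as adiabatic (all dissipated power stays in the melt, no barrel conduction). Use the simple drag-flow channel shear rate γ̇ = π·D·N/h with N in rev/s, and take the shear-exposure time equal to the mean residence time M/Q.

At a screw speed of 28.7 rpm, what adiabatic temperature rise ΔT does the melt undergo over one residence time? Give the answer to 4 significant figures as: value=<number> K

value=90.28 K

Q_s = Q / 3600 = 52.4 / 3600 = 0.0145556 kg/s
Mean residence time: t_res = M/Q_s = 1.98 kg / 0.0145556 kg/s = 136.031 s
D = 115.9 mm = 0.1159 m;  h = 6.78 mm = 0.00678 m;  N = 28.7 rpm / 60 = 0.478333 rev/s
γ̇ = π·D·N / h = π · 0.1159 · 0.478333 / 0.00678 = 25.6882 s⁻¹
Adiabatic rise: ΔT = η γ̇² t_res / (ρ cp) = 2815·(25.6882)²·136.031 / (1177·2378) = 90.2807 K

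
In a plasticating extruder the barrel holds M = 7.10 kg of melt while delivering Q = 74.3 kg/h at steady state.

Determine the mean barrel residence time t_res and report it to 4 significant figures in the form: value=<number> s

Q_s = Q / 3600 = 74.3 / 3600 = 0.0206389 kg/s
t_res = M / Q_s = 7.10 / 0.0206389 = 344.011 s

value=344.0 s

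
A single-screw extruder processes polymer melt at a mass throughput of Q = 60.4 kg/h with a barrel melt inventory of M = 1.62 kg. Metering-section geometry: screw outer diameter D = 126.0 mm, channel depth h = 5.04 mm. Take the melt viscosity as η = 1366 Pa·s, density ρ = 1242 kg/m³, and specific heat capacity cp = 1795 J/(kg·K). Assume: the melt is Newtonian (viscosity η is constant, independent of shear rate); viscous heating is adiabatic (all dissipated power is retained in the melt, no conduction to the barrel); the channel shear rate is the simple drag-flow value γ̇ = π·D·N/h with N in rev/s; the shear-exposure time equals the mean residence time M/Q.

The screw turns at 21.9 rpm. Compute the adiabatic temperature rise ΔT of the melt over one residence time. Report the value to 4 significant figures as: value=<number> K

Q_s = Q / 3600 = 60.4 / 3600 = 0.0167778 kg/s
t_res = M / Q_s = 1.62 / 0.0167778 = 96.5563 s
Geometry in metres: D = 126.0 mm → 0.126 m, h = 5.04 mm → 0.00504 m; screw speed N = 21.9 rpm = 0.365 rev/s
γ̇ = π·D·N / h = π · 0.126 · 0.365 / 0.00504 = 28.667 s⁻¹
ΔT = η·γ̇²·t_res / (ρ·cp) = 1366 · (28.667)² · 96.5563 / (1242 · 1795) = 48.6195 K

value=48.62 K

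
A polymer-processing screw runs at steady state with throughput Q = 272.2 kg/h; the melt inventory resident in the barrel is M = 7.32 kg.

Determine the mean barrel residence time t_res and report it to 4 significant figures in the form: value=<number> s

value=96.81 s

Throughput in SI: Q_s = 272.2 kg/h ÷ 3600 s/h = 0.0756111 kg/s
t_res = M / Q_s = 7.32 / 0.0756111 = 96.8112 s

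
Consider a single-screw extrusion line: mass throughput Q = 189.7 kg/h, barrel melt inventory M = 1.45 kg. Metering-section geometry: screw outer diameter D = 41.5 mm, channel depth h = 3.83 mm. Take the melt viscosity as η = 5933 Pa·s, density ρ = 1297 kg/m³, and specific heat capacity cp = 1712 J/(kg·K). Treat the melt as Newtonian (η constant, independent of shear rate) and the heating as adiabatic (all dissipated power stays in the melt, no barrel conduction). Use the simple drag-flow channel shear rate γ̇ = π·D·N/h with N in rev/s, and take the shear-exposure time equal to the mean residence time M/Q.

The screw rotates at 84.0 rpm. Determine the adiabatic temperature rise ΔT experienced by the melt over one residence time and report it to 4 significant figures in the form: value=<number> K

Throughput in SI: Q_s = 189.7 kg/h ÷ 3600 s/h = 0.0526944 kg/s
Mean residence time: t_res = M/Q_s = 1.45 kg / 0.0526944 kg/s = 27.5171 s
Geometry in metres: D = 41.5 mm → 0.0415 m, h = 3.83 mm → 0.00383 m; screw speed N = 84.0 rpm = 1.4 rev/s
γ̇ = π·D·N / h = π · 0.0415 · 1.4 / 0.00383 = 47.6571 s⁻¹
ΔT = η·γ̇²·t_res/(ρ·cp) = [5933 × 47.6571² × 27.5171] / [1297 × 1712] = 166.989 K

value=167.0 K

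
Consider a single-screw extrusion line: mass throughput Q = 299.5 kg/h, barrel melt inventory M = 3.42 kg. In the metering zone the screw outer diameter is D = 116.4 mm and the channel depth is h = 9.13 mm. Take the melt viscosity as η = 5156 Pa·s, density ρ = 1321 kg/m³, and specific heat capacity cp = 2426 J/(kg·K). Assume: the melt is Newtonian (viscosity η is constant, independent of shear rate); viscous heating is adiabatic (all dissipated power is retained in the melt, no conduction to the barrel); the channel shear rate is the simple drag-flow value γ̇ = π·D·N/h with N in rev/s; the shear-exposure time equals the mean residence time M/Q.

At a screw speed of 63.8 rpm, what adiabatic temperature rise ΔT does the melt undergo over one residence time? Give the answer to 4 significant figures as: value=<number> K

Convert throughput: Q = 299.5 kg/h = 299.5/3600 = 0.0831944 kg/s
Mean residence time: t_res = M/Q_s = 3.42 kg / 0.0831944 kg/s = 41.1085 s
Convert to SI: D = 0.1164 m, h = 0.00913 m, N = 63.8/60 = 1.06333 rev/s
γ̇ = π D N / h = (π)(0.1164)(1.06333) / 0.00913 = 42.5894 s⁻¹
ΔT = η·γ̇²·t_res / (ρ·cp) = 5156 · (42.5894)² · 41.1085 / (1321 · 2426) = 119.965 K

value=120.0 K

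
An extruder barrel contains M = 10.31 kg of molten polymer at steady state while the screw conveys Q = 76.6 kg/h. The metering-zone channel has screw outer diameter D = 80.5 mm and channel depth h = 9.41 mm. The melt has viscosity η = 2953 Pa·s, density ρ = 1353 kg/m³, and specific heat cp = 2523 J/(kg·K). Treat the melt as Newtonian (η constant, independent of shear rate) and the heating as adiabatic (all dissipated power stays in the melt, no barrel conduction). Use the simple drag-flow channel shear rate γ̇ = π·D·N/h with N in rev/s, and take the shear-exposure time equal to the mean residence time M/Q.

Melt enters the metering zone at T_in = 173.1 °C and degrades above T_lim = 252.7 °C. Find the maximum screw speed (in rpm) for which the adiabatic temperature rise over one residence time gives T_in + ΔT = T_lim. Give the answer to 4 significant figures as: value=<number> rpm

Q_s = Q / 3600 = 76.6 / 3600 = 0.0212778 kg/s
t_res = M / Q_s = 10.31 / 0.0212778 = 484.543 s
Convert to metres: D = 0.0805 m, h = 0.00941 m
ΔT_a = T_lim − T_in = 252.7 °C − 173.1 °C = 79.6 K
Invert ΔT = ηγ̇²t_res/(ρcp) for γ̇: γ̇_max² = ΔT_a ρ cp / (η t_res) = 79.6·1353·2523 / (2953·484.543) = 189.903 s⁻²
γ̇_max = √189.903 = 13.7805 s⁻¹
N_max = γ̇_max·h / (π·D) = 13.7805 · 0.00941 / (π · 0.0805) = 0.512755 rev/s = 30.7653 rpm

value=30.77 rpm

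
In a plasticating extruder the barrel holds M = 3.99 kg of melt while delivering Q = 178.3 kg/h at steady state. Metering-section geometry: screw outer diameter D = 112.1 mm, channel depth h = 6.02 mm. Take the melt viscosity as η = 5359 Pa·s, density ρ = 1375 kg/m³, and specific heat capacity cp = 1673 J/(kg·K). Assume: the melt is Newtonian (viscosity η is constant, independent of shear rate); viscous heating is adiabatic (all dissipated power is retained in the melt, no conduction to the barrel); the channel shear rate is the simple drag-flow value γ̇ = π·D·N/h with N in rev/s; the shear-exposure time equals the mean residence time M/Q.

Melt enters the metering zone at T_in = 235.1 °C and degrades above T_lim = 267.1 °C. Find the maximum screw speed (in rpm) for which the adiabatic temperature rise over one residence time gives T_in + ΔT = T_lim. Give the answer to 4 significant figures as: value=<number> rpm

Q_s = Q / 3600 = 178.3 / 3600 = 0.0495278 kg/s
Mean residence time: t_res = M/Q_s = 3.99 kg / 0.0495278 kg/s = 80.5609 s
Convert to metres: D = 0.1121 m, h = 0.00602 m
ΔT_a = T_lim − T_in = 267.1 °C − 235.1 °C = 32 K
γ̇_max² = ΔT_a·ρ·cp / (η·t_res) = [32 × 1375 × 1673] / [5359 × 80.5609] = 170.506 s⁻²
γ̇_max = sqrt(170.506) = 13.0578 s⁻¹
N_max = γ̇_max h / (πD) = 13.0578·0.00602/(π·0.1121) = 0.223209 rev/s → ×60 = 13.3925 rpm

value=13.39 rpm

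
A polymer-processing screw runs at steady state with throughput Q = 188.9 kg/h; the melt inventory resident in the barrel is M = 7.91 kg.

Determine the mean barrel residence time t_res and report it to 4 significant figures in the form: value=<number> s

value=150.7 s

Convert throughput: Q = 188.9 kg/h = 188.9/3600 = 0.0524722 kg/s
t_res = M / Q_s = 7.91 ÷ 0.0524722 = 150.746 s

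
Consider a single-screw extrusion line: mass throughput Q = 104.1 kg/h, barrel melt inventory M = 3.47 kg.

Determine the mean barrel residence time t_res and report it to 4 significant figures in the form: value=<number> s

Convert throughput: Q = 104.1 kg/h = 104.1/3600 = 0.0289167 kg/s
Mean residence time: t_res = M/Q_s = 3.47 kg / 0.0289167 kg/s = 120 s

value=120.0 s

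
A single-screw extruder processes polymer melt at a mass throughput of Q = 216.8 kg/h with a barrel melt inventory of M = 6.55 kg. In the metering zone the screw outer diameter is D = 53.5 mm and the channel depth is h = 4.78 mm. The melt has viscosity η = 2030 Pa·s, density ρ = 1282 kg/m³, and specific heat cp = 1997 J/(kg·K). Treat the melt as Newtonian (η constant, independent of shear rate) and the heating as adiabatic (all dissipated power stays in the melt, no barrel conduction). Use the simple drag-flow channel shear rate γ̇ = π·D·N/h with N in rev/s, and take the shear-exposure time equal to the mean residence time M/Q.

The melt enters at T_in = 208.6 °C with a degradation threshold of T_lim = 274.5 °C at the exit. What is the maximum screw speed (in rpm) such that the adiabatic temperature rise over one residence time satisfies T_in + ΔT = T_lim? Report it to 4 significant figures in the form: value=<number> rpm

Q_s = Q / 3600 = 216.8 / 3600 = 0.0602222 kg/s
Mean residence time: t_res = M/Q_s = 6.55 kg / 0.0602222 kg/s = 108.764 s
Geometry in SI: D = 53.5 mm → 0.0535 m, h = 4.78 mm → 0.00478 m
ΔT_a = T_lim − T_in = 274.5 °C − 208.6 °C = 65.9 K
Invert ΔT = ηγ̇²t_res/(ρcp) for γ̇: γ̇_max² = ΔT_a ρ cp / (η t_res) = 65.9·1282·1997 / (2030·108.764) = 764.136 s⁻²
γ̇_max = √764.136 = 27.643 s⁻¹
N_max = γ̇_max·h / (π·D) = 27.643 · 0.00478 / (π · 0.0535) = 0.786158 rev/s = 47.1695 rpm

value=47.17 rpm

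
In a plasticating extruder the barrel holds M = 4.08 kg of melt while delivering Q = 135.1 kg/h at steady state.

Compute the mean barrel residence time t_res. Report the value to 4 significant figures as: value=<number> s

value=108.7 s

Convert throughput: Q = 135.1 kg/h = 135.1/3600 = 0.0375278 kg/s
t_res = M / Q_s = 4.08 ÷ 0.0375278 = 108.719 s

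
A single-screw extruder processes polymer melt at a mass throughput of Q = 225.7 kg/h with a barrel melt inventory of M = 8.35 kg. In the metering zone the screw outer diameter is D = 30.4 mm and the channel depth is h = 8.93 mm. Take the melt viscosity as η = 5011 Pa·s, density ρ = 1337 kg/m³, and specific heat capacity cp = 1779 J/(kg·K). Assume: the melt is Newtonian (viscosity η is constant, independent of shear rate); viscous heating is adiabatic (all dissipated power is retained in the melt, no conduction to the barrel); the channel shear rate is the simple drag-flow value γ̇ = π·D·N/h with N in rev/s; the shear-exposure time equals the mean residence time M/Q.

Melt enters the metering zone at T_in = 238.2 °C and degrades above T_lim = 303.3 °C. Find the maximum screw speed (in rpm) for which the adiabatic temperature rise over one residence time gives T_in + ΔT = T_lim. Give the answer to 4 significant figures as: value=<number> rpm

Throughput in SI: Q_s = 225.7 kg/h ÷ 3600 s/h = 0.0626944 kg/s
Mean residence time: t_res = M/Q_s = 8.35 kg / 0.0626944 kg/s = 133.186 s
Geometry in SI: D = 30.4 mm → 0.0304 m, h = 8.93 mm → 0.00893 m
Allowable rise: ΔT_a = T_lim − T_in = 303.3 − 238.2 = 65.1 K
Invert ΔT = ηγ̇²t_res/(ρcp) for γ̇: γ̇_max² = ΔT_a ρ cp / (η t_res) = 65.1·1337·1779 / (5011·133.186) = 232.01 s⁻²
Take the square root: γ̇_max = √(232.01) = 15.2319 s⁻¹
N_max = γ̇_max·h / (π·D) = 15.2319 · 0.00893 / (π · 0.0304) = 1.42423 rev/s = 85.454 rpm

value=85.45 rpm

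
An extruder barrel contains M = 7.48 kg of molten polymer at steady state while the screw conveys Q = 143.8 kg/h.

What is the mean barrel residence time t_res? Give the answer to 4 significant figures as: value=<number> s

Convert throughput: Q = 143.8 kg/h = 143.8/3600 = 0.0399444 kg/s
t_res = M / Q_s = 7.48 / 0.0399444 = 187.26 s

value=187.3 s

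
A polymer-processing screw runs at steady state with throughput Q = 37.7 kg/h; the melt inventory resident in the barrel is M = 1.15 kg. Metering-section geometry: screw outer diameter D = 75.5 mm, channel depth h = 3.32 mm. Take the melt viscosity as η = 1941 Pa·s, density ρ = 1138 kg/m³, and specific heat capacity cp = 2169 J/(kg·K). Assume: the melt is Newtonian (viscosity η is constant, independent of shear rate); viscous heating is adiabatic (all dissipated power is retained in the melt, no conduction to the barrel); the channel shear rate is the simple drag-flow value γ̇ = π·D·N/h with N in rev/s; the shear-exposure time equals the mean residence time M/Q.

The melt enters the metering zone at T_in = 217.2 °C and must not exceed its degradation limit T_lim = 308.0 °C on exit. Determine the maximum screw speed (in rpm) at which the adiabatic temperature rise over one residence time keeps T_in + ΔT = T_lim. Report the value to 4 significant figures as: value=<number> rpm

value=27.23 rpm

Q_s = Q / 3600 = 37.7 / 3600 = 0.0104722 kg/s
Mean residence time: t_res = M/Q_s = 1.15 kg / 0.0104722 kg/s = 109.814 s
D = 75.5 mm = 0.0755 m;  h = 3.32 mm = 0.00332 m
ΔT_a = T_lim − T_in = 308.0 °C − 217.2 °C = 90.8 K
γ̇_max² = ΔT_a·ρ·cp / (η·t_res) = [90.8 × 1138 × 2169] / [1941 × 109.814] = 1051.49 s⁻²
Take the square root: γ̇_max = √(1051.49) = 32.4266 s⁻¹
N_max = γ̇_max·h / (π·D) = 32.4266 · 0.00332 / (π · 0.0755) = 0.453882 rev/s = 27.2329 rpm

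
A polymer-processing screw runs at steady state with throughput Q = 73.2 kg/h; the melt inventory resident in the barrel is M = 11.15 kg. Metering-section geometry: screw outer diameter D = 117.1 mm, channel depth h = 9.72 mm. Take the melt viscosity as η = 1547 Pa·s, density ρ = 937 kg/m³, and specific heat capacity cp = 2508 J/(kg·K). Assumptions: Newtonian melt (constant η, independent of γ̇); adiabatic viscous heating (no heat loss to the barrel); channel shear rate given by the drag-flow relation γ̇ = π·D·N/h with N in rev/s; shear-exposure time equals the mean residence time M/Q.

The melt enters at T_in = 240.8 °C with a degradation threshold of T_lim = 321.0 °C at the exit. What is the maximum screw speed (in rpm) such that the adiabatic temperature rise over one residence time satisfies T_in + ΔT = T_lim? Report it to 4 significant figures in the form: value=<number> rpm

value=23.63 rpm

Convert throughput: Q = 73.2 kg/h = 73.2/3600 = 0.0203333 kg/s
t_res = M / Q_s = 11.15 ÷ 0.0203333 = 548.361 s
D = 117.1 mm = 0.1171 m;  h = 9.72 mm = 0.00972 m
ΔT_a = T_lim − T_in = 321.0 °C − 240.8 °C = 80.2 K
γ̇_max² = ΔT_a·ρ·cp / (η·t_res) = [80.2 × 937 × 2508] / [1547 × 548.361] = 222.17 s⁻²
Take the square root: γ̇_max = √(222.17) = 14.9054 s⁻¹
Solve γ̇ = πDN/h for N: N_max = γ̇_max·h/(π·D) = 14.9054 × 0.00972 / (π × 0.1171) = 0.393824 rev/s = 23.6294 rpm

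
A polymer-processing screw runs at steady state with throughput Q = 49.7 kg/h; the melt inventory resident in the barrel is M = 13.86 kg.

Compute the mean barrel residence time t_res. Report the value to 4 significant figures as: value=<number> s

value=1004. s

Convert throughput: Q = 49.7 kg/h = 49.7/3600 = 0.0138056 kg/s
t_res = M / Q_s = 13.86 ÷ 0.0138056 = 1003.94 s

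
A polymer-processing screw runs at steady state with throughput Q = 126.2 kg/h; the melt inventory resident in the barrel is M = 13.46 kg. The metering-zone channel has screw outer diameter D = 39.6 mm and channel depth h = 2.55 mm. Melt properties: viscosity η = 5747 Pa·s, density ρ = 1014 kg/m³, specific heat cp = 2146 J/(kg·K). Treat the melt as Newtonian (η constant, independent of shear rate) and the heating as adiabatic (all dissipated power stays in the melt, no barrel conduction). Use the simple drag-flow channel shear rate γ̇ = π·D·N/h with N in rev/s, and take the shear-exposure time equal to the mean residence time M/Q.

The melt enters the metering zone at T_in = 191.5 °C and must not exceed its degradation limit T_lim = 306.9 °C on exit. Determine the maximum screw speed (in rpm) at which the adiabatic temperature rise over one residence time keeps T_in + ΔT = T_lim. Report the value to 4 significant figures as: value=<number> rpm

Convert throughput: Q = 126.2 kg/h = 126.2/3600 = 0.0350556 kg/s
Mean residence time: t_res = M/Q_s = 13.46 kg / 0.0350556 kg/s = 383.962 s
Geometry in SI: D = 39.6 mm → 0.0396 m, h = 2.55 mm → 0.00255 m
Allowable rise: ΔT_a = T_lim − T_in = 306.9 − 191.5 = 115.4 K
γ̇_max² = ΔT_a·ρ·cp/(η·t_res) = 115.4·1014·2146/(5747·383.962) = 113.8 s⁻²
Take the square root: γ̇_max = √(113.8) = 10.6677 s⁻¹
Solve γ̇ = πDN/h for N: N_max = γ̇_max·h/(π·D) = 10.6677 × 0.00255 / (π × 0.0396) = 0.218659 rev/s = 13.1195 rpm

value=13.12 rpm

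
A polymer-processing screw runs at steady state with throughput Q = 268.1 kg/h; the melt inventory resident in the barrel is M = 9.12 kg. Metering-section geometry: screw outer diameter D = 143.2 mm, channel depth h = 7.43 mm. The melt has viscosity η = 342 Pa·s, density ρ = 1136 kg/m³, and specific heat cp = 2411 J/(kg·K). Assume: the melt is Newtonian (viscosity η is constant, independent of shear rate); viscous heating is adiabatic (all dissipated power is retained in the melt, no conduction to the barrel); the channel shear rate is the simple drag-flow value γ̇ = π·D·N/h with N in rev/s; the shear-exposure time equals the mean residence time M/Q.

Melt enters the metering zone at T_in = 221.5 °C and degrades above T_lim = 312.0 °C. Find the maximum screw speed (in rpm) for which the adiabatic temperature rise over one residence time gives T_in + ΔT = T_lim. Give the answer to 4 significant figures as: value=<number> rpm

value=76.23 rpm

Convert throughput: Q = 268.1 kg/h = 268.1/3600 = 0.0744722 kg/s
t_res = M / Q_s = 9.12 / 0.0744722 = 122.462 s
Convert to metres: D = 0.1432 m, h = 0.00743 m
ΔT_a = T_lim − T_in = 312.0 °C − 221.5 °C = 90.5 K
Invert ΔT = ηγ̇²t_res/(ρcp) for γ̇: γ̇_max² = ΔT_a ρ cp / (η t_res) = 90.5·1136·2411 / (342·122.462) = 5918.31 s⁻²
γ̇_max = sqrt(5918.31) = 76.9305 s⁻¹
N_max = γ̇_max h / (πD) = 76.9305·0.00743/(π·0.1432) = 1.27056 rev/s → ×60 = 76.2335 rpm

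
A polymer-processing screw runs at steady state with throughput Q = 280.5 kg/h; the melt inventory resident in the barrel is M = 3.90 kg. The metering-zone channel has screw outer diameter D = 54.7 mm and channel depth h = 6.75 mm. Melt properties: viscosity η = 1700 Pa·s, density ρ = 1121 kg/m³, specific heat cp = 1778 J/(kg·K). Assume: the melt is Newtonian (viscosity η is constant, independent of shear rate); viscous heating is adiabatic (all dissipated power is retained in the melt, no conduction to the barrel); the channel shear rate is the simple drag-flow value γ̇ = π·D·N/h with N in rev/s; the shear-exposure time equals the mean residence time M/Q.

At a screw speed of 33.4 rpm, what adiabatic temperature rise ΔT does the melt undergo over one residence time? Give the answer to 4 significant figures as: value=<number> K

value=8.574 K

Throughput in SI: Q_s = 280.5 kg/h ÷ 3600 s/h = 0.0779167 kg/s
Mean residence time: t_res = M/Q_s = 3.90 kg / 0.0779167 kg/s = 50.0535 s
D = 54.7 mm = 0.0547 m;  h = 6.75 mm = 0.00675 m;  N = 33.4 rpm / 60 = 0.556667 rev/s
γ̇ = π·D·N / h = π · 0.0547 · 0.556667 / 0.00675 = 14.1719 s⁻¹
Adiabatic rise: ΔT = η γ̇² t_res / (ρ cp) = 1700·(14.1719)²·50.0535 / (1121·1778) = 8.57439 K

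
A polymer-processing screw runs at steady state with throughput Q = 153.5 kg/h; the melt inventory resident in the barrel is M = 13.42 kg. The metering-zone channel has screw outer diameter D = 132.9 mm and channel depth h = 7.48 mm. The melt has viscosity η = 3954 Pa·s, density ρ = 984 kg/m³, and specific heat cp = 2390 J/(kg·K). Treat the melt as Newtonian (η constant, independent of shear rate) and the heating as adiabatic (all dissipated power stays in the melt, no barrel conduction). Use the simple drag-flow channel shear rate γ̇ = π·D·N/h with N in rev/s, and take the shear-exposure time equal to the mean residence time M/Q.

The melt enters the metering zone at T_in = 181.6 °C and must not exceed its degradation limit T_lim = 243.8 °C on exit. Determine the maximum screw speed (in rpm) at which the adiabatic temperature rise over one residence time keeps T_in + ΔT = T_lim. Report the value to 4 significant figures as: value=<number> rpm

Convert throughput: Q = 153.5 kg/h = 153.5/3600 = 0.0426389 kg/s
t_res = M / Q_s = 13.42 ÷ 0.0426389 = 314.736 s
D = 132.9 mm = 0.1329 m;  h = 7.48 mm = 0.00748 m
ΔT_a = T_lim − T_in = 243.8 °C − 181.6 °C = 62.2 K
γ̇_max² = ΔT_a·ρ·cp/(η·t_res) = 62.2·984·2390/(3954·314.736) = 117.544 s⁻²
γ̇_max = √117.544 = 10.8418 s⁻¹
N_max = γ̇_max h / (πD) = 10.8418·0.00748/(π·0.1329) = 0.194235 rev/s → ×60 = 11.6541 rpm

value=11.65 rpm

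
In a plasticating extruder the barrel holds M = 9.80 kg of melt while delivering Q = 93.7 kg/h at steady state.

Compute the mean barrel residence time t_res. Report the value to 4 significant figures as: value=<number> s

Throughput in SI: Q_s = 93.7 kg/h ÷ 3600 s/h = 0.0260278 kg/s
t_res = M / Q_s = 9.80 / 0.0260278 = 376.521 s

value=376.5 s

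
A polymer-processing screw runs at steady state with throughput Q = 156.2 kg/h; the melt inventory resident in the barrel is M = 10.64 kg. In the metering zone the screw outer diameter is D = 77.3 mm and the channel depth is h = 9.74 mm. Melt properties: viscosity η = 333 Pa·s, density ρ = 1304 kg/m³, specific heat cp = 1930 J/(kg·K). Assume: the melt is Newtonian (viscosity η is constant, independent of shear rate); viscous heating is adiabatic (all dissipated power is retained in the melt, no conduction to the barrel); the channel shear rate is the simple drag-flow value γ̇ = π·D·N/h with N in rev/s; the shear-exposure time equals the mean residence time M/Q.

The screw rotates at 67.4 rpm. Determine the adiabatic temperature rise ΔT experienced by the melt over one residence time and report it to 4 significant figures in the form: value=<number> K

value=25.45 K

Throughput in SI: Q_s = 156.2 kg/h ÷ 3600 s/h = 0.0433889 kg/s
t_res = M / Q_s = 10.64 ÷ 0.0433889 = 245.224 s
Geometry in metres: D = 77.3 mm → 0.0773 m, h = 9.74 mm → 0.00974 m; screw speed N = 67.4 rpm = 1.12333 rev/s
γ̇ = π D N / h = (π)(0.0773)(1.12333) / 0.00974 = 28.0078 s⁻¹
Adiabatic rise: ΔT = η γ̇² t_res / (ρ cp) = 333·(28.0078)²·245.224 / (1304·1930) = 25.4525 K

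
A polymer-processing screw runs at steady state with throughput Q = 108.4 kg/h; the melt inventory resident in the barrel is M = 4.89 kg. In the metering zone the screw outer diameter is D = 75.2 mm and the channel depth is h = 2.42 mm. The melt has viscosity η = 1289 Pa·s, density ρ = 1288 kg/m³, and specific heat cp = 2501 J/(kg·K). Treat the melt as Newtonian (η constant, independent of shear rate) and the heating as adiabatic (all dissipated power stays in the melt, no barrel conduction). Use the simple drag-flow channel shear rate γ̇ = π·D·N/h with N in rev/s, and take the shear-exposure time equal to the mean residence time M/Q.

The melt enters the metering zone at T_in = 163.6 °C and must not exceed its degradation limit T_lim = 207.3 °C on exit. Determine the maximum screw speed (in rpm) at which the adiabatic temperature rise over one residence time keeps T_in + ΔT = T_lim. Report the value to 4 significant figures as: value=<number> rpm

value=15.94 rpm

Convert throughput: Q = 108.4 kg/h = 108.4/3600 = 0.0301111 kg/s
t_res = M / Q_s = 4.89 / 0.0301111 = 162.399 s
D = 75.2 mm = 0.0752 m;  h = 2.42 mm = 0.00242 m
ΔT_a = T_lim − T_in = 207.3 °C − 163.6 °C = 43.7 K
Invert ΔT = ηγ̇²t_res/(ρcp) for γ̇: γ̇_max² = ΔT_a ρ cp / (η t_res) = 43.7·1288·2501 / (1289·162.399) = 672.475 s⁻²
γ̇_max = √672.475 = 25.9321 s⁻¹
N_max = γ̇_max·h / (π·D) = 25.9321 · 0.00242 / (π · 0.0752) = 0.265635 rev/s = 15.9381 rpm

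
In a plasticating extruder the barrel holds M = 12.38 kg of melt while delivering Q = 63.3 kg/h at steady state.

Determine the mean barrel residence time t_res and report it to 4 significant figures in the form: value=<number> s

Convert throughput: Q = 63.3 kg/h = 63.3/3600 = 0.0175833 kg/s
t_res = M / Q_s = 12.38 ÷ 0.0175833 = 704.076 s

value=704.1 s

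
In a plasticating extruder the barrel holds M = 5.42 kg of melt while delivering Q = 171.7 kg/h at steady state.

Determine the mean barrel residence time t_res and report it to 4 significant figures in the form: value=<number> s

value=113.6 s

Q_s = Q / 3600 = 171.7 / 3600 = 0.0476944 kg/s
t_res = M / Q_s = 5.42 ÷ 0.0476944 = 113.64 s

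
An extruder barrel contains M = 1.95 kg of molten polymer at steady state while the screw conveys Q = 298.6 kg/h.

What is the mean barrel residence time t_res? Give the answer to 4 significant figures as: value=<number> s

Convert throughput: Q = 298.6 kg/h = 298.6/3600 = 0.0829444 kg/s
t_res = M / Q_s = 1.95 ÷ 0.0829444 = 23.5097 s

value=23.51 s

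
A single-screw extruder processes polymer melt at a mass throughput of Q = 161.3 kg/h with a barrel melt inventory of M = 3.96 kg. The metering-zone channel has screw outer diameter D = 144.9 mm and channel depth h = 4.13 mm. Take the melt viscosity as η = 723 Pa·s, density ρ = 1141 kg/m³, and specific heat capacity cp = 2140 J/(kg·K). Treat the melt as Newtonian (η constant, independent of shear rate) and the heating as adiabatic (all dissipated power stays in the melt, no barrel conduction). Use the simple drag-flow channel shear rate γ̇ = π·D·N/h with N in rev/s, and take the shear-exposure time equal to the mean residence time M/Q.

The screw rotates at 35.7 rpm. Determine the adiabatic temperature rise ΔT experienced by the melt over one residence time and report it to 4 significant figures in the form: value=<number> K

Q_s = Q / 3600 = 161.3 / 3600 = 0.0448056 kg/s
t_res = M / Q_s = 3.96 / 0.0448056 = 88.3819 s
D = 144.9 mm = 0.1449 m;  h = 4.13 mm = 0.00413 m;  N = 35.7 rpm / 60 = 0.595 rev/s
γ̇ = π D N / h = (π)(0.1449)(0.595) / 0.00413 = 65.5821 s⁻¹
ΔT = η·γ̇²·t_res / (ρ·cp) = 723 · (65.5821)² · 88.3819 / (1141 · 2140) = 112.557 K

value=112.6 K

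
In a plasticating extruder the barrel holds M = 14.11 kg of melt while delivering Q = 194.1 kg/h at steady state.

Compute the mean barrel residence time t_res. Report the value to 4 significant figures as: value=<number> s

value=261.7 s

Convert throughput: Q = 194.1 kg/h = 194.1/3600 = 0.0539167 kg/s
t_res = M / Q_s = 14.11 / 0.0539167 = 261.7 s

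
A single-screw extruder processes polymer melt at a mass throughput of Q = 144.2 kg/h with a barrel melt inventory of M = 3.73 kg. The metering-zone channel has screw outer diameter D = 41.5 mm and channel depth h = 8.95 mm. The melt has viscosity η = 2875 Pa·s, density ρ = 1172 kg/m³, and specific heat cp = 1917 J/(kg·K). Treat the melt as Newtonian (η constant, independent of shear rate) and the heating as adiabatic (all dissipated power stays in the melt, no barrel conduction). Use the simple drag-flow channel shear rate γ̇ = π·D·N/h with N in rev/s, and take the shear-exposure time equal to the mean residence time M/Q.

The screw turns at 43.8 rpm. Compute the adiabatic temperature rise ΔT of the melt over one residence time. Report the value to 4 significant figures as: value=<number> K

value=13.48 K

Q_s = Q / 3600 = 144.2 / 3600 = 0.0400556 kg/s
t_res = M / Q_s = 3.73 ÷ 0.0400556 = 93.1207 s
Geometry in metres: D = 41.5 mm → 0.0415 m, h = 8.95 mm → 0.00895 m; screw speed N = 43.8 rpm = 0.73 rev/s
γ̇ = π·D·N / h = π · 0.0415 · 0.73 / 0.00895 = 10.634 s⁻¹
Adiabatic rise: ΔT = η γ̇² t_res / (ρ cp) = 2875·(10.634)²·93.1207 / (1172·1917) = 13.475 K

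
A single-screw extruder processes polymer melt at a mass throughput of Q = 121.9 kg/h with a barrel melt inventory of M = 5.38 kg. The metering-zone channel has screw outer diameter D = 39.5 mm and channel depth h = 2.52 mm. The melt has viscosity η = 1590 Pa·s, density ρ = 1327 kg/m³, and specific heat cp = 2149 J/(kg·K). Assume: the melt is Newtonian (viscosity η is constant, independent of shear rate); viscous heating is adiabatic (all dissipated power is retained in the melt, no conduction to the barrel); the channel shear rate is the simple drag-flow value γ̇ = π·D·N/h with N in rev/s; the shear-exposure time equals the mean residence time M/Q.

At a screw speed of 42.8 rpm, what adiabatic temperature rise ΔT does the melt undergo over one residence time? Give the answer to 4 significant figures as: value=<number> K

value=109.3 K

Throughput in SI: Q_s = 121.9 kg/h ÷ 3600 s/h = 0.0338611 kg/s
t_res = M / Q_s = 5.38 ÷ 0.0338611 = 158.884 s
Convert to SI: D = 0.0395 m, h = 0.00252 m, N = 42.8/60 = 0.713333 rev/s
γ̇ = π D N / h = (π)(0.0395)(0.713333) / 0.00252 = 35.1268 s⁻¹
ΔT = η·γ̇²·t_res / (ρ·cp) = 1590 · (35.1268)² · 158.884 / (1327 · 2149) = 109.307 K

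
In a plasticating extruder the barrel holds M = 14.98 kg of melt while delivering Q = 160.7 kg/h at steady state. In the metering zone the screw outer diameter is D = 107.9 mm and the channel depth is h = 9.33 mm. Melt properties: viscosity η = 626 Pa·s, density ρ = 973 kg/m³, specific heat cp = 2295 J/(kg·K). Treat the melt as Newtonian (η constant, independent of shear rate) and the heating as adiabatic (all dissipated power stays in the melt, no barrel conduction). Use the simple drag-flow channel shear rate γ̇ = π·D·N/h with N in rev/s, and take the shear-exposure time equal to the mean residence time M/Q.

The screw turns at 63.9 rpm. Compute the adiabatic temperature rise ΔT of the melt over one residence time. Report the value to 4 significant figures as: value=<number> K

value=140.8 K

Convert throughput: Q = 160.7 kg/h = 160.7/3600 = 0.0446389 kg/s
Mean residence time: t_res = M/Q_s = 14.98 kg / 0.0446389 kg/s = 335.582 s
Convert to SI: D = 0.1079 m, h = 0.00933 m, N = 63.9/60 = 1.065 rev/s
γ̇ = π·D·N / h = π · 0.1079 · 1.065 / 0.00933 = 38.6936 s⁻¹
Adiabatic rise: ΔT = η γ̇² t_res / (ρ cp) = 626·(38.6936)²·335.582 / (973·2295) = 140.85 K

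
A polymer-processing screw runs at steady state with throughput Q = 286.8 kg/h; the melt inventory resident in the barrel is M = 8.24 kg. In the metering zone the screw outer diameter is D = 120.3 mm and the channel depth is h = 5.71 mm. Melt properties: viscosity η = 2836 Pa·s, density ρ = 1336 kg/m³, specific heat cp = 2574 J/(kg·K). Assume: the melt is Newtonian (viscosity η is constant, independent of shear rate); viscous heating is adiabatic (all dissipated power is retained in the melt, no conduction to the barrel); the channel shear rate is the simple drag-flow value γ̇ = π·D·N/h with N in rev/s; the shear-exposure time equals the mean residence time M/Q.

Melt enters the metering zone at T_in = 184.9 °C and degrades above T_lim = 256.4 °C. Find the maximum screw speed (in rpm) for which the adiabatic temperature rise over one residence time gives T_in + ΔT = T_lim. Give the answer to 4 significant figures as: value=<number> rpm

value=26.25 rpm

Convert throughput: Q = 286.8 kg/h = 286.8/3600 = 0.0796667 kg/s
Mean residence time: t_res = M/Q_s = 8.24 kg / 0.0796667 kg/s = 103.431 s
Convert to metres: D = 0.1203 m, h = 0.00571 m
ΔT_a = T_lim − T_in = 256.4 °C − 184.9 °C = 71.5 K
Invert ΔT = ηγ̇²t_res/(ρcp) for γ̇: γ̇_max² = ΔT_a ρ cp / (η t_res) = 71.5·1336·2574 / (2836·103.431) = 838.232 s⁻²
γ̇_max = √838.232 = 28.9522 s⁻¹
Solve γ̇ = πDN/h for N: N_max = γ̇_max·h/(π·D) = 28.9522 × 0.00571 / (π × 0.1203) = 0.437424 rev/s = 26.2454 rpm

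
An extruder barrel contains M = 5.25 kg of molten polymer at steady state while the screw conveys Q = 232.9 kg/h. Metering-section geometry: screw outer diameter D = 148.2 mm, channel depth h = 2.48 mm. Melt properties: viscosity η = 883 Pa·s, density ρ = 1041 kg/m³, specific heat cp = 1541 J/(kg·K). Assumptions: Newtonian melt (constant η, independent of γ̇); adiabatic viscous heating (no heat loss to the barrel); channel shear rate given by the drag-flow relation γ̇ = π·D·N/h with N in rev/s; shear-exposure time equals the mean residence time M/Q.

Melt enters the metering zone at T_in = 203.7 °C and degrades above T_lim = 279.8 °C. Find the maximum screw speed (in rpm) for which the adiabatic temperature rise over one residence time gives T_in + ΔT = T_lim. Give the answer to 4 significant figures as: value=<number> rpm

Convert throughput: Q = 232.9 kg/h = 232.9/3600 = 0.0646944 kg/s
Mean residence time: t_res = M/Q_s = 5.25 kg / 0.0646944 kg/s = 81.1507 s
Geometry in SI: D = 148.2 mm → 0.1482 m, h = 2.48 mm → 0.00248 m
ΔT_a = T_lim − T_in = 279.8 °C − 203.7 °C = 76.1 K
γ̇_max² = ΔT_a·ρ·cp/(η·t_res) = 76.1·1041·1541/(883·81.1507) = 1703.67 s⁻²
γ̇_max = sqrt(1703.67) = 41.2755 s⁻¹
N_max = γ̇_max h / (πD) = 41.2755·0.00248/(π·0.1482) = 0.21986 rev/s → ×60 = 13.1916 rpm

value=13.19 rpm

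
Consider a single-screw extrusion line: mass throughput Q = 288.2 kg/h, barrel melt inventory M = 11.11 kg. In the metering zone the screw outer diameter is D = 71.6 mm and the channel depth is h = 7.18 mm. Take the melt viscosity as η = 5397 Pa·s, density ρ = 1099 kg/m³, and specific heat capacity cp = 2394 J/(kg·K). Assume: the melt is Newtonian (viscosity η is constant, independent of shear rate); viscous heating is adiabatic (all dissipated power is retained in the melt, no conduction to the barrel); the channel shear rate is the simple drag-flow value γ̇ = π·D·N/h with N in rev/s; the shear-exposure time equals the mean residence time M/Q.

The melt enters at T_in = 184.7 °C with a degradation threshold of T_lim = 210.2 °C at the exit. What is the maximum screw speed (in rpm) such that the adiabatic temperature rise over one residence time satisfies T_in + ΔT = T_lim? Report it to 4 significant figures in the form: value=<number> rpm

value=18.13 rpm

Convert throughput: Q = 288.2 kg/h = 288.2/3600 = 0.0800556 kg/s
t_res = M / Q_s = 11.11 ÷ 0.0800556 = 138.779 s
Convert to metres: D = 0.0716 m, h = 0.00718 m
ΔT_a = T_lim − T_in = 210.2 °C − 184.7 °C = 25.5 K
γ̇_max² = ΔT_a·ρ·cp/(η·t_res) = 25.5·1099·2394/(5397·138.779) = 89.575 s⁻²
γ̇_max = √89.575 = 9.46441 s⁻¹
Solve γ̇ = πDN/h for N: N_max = γ̇_max·h/(π·D) = 9.46441 × 0.00718 / (π × 0.0716) = 0.302103 rev/s = 18.1262 rpm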